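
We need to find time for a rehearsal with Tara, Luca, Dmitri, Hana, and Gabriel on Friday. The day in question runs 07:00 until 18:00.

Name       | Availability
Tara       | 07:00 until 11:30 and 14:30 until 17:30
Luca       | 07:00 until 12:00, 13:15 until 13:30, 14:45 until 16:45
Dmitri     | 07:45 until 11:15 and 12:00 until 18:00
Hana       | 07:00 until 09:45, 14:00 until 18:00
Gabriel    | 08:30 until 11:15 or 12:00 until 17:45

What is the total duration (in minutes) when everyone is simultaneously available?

Tara ∩ Luca: 07:00-11:30, 14:45-16:45.
Tara ∩ Luca ∩ Dmitri: 07:45-11:15, 14:45-16:45.
Tara ∩ Luca ∩ Dmitri ∩ Hana: 07:45-09:45, 14:45-16:45.
Tara ∩ Luca ∩ Dmitri ∩ Hana ∩ Gabriel: 08:30-09:45, 14:45-16:45.
Summing the common windows: 75 + 120 = 195 minutes.

195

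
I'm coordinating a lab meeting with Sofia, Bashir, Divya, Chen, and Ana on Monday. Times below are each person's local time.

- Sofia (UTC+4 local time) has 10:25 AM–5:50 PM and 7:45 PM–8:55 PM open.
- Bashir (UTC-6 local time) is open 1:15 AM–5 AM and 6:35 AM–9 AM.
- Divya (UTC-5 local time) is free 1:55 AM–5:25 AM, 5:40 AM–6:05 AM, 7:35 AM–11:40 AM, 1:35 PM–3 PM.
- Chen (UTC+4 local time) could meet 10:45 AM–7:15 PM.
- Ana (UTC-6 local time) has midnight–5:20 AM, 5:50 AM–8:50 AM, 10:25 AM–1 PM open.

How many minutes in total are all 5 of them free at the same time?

Sofia in UTC: 06:25-13:50, 15:45-16:55 (subtract 4h to convert from UTC+4).
Bashir in UTC: 07:15-11:00, 12:35-15:00 (add 6h to convert from UTC-6).
Divya in UTC: 06:55-10:25, 10:40-11:05, 12:35-16:40, 18:35-20:00 (add 5h to convert from UTC-5).
Chen in UTC: 06:45-15:15 (subtract 4h to convert from UTC+4).
Ana in UTC: 06:00-11:20, 11:50-14:50, 16:25-19:00 (add 6h to convert from UTC-6).
Sofia ∩ Bashir: 07:15-11:00, 12:35-13:50.
Sofia ∩ Bashir ∩ Divya: 07:15-10:25, 10:40-11:00, 12:35-13:50.
Sofia ∩ Bashir ∩ Divya ∩ Chen: 07:15-10:25, 10:40-11:00, 12:35-13:50.
Sofia ∩ Bashir ∩ Divya ∩ Chen ∩ Ana: 07:15-10:25, 10:40-11:00, 12:35-13:50.
Summing the common windows: 190 + 20 + 75 = 285 minutes.

285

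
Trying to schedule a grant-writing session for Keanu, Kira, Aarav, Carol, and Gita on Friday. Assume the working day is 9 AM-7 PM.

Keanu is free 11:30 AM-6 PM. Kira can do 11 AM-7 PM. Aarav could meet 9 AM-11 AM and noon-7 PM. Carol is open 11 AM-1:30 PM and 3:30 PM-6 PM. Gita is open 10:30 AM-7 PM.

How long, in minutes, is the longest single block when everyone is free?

Keanu ∩ Kira: 11:30-18:00.
Keanu ∩ Kira ∩ Aarav: 12:00-18:00.
Keanu ∩ Kira ∩ Aarav ∩ Carol: 12:00-13:30, 15:30-18:00.
Keanu ∩ Kira ∩ Aarav ∩ Carol ∩ Gita: 12:00-13:30, 15:30-18:00.
Those are the intersection windows.
The longest is 15:30-18:00 at 150 minutes.

150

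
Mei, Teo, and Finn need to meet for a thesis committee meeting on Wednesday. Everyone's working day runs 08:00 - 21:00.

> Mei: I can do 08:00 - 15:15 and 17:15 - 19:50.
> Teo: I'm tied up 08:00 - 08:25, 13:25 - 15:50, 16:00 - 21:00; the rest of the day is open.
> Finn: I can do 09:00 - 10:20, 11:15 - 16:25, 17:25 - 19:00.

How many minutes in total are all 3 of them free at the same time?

Mei free: 08:00-15:15, 17:15-19:50.
Teo free: 08:25-13:25, 15:50-16:00 (invert busy blocks within the working day).
Finn free: 09:00-10:20, 11:15-16:25, 17:25-19:00.
Mei ∩ Teo: 08:25-13:25.
Mei ∩ Teo ∩ Finn: 09:00-10:20, 11:15-13:25.
So the common availability across everyone is 09:00-10:20, 11:15-13:25.
Summing the common windows: 80 + 130 = 210 minutes.

210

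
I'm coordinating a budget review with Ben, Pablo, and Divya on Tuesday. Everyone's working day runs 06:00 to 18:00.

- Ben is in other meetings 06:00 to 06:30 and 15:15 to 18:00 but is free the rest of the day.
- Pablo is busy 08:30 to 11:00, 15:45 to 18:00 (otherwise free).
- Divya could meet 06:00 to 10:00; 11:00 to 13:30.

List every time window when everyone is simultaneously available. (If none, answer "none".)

06:30-08:30, 11:00-13:30

Ben free: 06:30-15:15 (invert busy blocks within the working day).
Pablo free: 06:00-08:30, 11:00-15:45 (invert busy blocks within the working day).
Divya free: 06:00-10:00, 11:00-13:30.
Ben ∩ Pablo: 06:30-08:30, 11:00-15:15.
Ben ∩ Pablo ∩ Divya: 06:30-08:30, 11:00-13:30.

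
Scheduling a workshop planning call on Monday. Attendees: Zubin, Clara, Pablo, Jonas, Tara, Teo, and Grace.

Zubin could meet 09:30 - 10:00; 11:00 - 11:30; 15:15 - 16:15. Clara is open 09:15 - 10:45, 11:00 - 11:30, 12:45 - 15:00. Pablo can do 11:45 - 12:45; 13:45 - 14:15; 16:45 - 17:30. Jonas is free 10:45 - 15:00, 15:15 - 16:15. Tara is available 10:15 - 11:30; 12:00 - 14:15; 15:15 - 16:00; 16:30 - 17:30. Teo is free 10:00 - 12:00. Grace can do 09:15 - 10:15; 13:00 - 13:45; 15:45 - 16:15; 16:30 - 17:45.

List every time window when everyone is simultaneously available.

Zubin ∩ Clara: 09:30-10:00, 11:00-11:30.
Zubin ∩ Clara ∩ Pablo: ∅.
Zubin ∩ Clara ∩ Pablo ∩ Jonas: ∅.
Zubin ∩ Clara ∩ Pablo ∩ Jonas ∩ Tara: ∅.
Zubin ∩ Clara ∩ Pablo ∩ Jonas ∩ Tara ∩ Teo: ∅.
Zubin ∩ Clara ∩ Pablo ∩ Jonas ∩ Tara ∩ Teo ∩ Grace: ∅.
There is no time when everyone is free.

none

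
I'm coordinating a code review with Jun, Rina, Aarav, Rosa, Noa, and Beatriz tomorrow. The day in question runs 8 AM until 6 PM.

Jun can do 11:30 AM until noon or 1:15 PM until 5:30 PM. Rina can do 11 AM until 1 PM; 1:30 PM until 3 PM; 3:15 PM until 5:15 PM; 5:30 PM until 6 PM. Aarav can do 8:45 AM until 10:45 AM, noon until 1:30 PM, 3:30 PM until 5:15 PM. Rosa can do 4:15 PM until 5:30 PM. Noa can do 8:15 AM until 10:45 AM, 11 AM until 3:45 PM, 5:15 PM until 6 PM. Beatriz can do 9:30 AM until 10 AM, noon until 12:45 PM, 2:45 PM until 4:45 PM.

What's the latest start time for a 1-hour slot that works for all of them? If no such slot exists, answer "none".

Jun ∩ Rina: 11:30-12:00, 13:30-15:00, 15:15-17:15.
Jun ∩ Rina ∩ Aarav: 15:30-17:15.
Jun ∩ Rina ∩ Aarav ∩ Rosa: 16:15-17:15.
Jun ∩ Rina ∩ Aarav ∩ Rosa ∩ Noa: ∅.
Jun ∩ Rina ∩ Aarav ∩ Rosa ∩ Noa ∩ Beatriz: ∅.
There is no time when everyone is free.
No common window is at least 60 minutes long.

none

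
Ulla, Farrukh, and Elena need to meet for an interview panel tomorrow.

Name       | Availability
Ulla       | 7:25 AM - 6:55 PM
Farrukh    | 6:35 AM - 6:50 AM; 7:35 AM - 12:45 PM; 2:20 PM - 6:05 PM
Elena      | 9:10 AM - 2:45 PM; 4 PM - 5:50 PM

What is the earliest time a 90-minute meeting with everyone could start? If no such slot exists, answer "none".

Ulla ∩ Farrukh: 07:35-12:45, 14:20-18:05.
Ulla ∩ Farrukh ∩ Elena: 09:10-12:45, 14:20-14:45, 16:00-17:50.
Those are the intersection windows.
The first common window of at least 90 minutes is 09:10-12:45, so the earliest start is 09:10.

09:10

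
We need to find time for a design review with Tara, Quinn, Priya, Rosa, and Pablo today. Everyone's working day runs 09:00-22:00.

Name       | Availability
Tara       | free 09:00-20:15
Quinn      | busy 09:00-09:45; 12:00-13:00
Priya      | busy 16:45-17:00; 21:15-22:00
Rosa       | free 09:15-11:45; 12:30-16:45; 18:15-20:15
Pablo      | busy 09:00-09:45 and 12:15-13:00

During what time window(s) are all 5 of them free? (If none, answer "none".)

09:45-11:45, 13:00-16:45, 18:15-20:15

Tara free: 09:00-20:15.
Quinn free: 09:45-12:00, 13:00-22:00 (invert busy blocks within the working day).
Priya free: 09:00-16:45, 17:00-21:15 (invert busy blocks within the working day).
Rosa free: 09:15-11:45, 12:30-16:45, 18:15-20:15.
Pablo free: 09:45-12:15, 13:00-22:00 (invert busy blocks within the working day).
Tara ∩ Quinn: 09:45-12:00, 13:00-20:15.
Tara ∩ Quinn ∩ Priya: 09:45-12:00, 13:00-16:45, 17:00-20:15.
Tara ∩ Quinn ∩ Priya ∩ Rosa: 09:45-11:45, 13:00-16:45, 18:15-20:15.
Tara ∩ Quinn ∩ Priya ∩ Rosa ∩ Pablo: 09:45-11:45, 13:00-16:45, 18:15-20:15.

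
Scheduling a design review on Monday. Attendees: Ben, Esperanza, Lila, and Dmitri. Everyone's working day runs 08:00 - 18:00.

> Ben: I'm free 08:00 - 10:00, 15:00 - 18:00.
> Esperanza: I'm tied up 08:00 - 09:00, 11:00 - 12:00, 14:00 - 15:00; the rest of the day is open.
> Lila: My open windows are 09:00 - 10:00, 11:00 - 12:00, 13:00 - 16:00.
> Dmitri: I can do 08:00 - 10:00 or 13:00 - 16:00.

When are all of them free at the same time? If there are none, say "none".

09:00-10:00, 15:00-16:00

Ben free: 08:00-10:00, 15:00-18:00.
Esperanza free: 09:00-11:00, 12:00-14:00, 15:00-18:00 (invert busy blocks within the working day).
Lila free: 09:00-10:00, 11:00-12:00, 13:00-16:00.
Dmitri free: 08:00-10:00, 13:00-16:00.
Ben ∩ Esperanza: 09:00-10:00, 15:00-18:00.
Ben ∩ Esperanza ∩ Lila: 09:00-10:00, 15:00-16:00.
Ben ∩ Esperanza ∩ Lila ∩ Dmitri: 09:00-10:00, 15:00-16:00.
So the common availability across everyone is 09:00-10:00, 15:00-16:00.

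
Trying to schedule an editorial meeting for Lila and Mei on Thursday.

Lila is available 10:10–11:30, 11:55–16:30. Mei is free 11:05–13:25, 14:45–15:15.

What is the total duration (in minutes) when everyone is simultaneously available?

145

Lila ∩ Mei: 11:05-11:30, 11:55-13:25, 14:45-15:15.
Those are the intersection windows.
Summing the common windows: 25 + 90 + 30 = 145 minutes.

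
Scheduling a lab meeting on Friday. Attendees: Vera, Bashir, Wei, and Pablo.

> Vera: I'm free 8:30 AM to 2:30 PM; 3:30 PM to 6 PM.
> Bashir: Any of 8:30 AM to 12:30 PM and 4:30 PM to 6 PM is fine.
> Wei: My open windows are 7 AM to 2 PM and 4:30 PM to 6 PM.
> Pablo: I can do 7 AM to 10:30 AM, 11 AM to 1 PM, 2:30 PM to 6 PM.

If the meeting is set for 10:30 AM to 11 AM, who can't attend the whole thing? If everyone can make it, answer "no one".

Vera: free for 10:30-11:00. Bashir: free for 10:30-11:00. Wei: free for 10:30-11:00. Pablo: not fully free for 10:30-11:00.

Pablo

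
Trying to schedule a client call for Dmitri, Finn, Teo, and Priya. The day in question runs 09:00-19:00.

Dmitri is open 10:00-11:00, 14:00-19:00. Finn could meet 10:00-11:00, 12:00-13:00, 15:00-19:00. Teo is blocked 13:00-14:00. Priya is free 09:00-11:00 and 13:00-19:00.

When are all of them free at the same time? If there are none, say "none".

Dmitri free: 10:00-11:00, 14:00-19:00.
Finn free: 10:00-11:00, 12:00-13:00, 15:00-19:00.
Teo free: 09:00-13:00, 14:00-19:00 (invert busy blocks within the working day).
Priya free: 09:00-11:00, 13:00-19:00.
Dmitri ∩ Finn: 10:00-11:00, 15:00-19:00.
Dmitri ∩ Finn ∩ Teo: 10:00-11:00, 15:00-19:00.
Dmitri ∩ Finn ∩ Teo ∩ Priya: 10:00-11:00, 15:00-19:00.

10:00-11:00, 15:00-19:00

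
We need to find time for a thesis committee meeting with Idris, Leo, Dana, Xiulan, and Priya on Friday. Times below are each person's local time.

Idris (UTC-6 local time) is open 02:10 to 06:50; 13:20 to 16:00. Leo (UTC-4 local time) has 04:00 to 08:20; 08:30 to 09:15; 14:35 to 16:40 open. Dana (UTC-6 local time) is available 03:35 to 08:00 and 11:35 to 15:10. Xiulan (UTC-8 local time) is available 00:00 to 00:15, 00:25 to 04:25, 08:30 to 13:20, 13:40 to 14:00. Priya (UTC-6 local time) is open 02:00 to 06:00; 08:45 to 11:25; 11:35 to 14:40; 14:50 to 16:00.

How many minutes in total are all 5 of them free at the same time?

Idris in UTC: 08:10-12:50, 19:20-22:00 (add 6h to convert from UTC-6).
Leo in UTC: 08:00-12:20, 12:30-13:15, 18:35-20:40 (add 4h to convert from UTC-4).
Dana in UTC: 09:35-14:00, 17:35-21:10 (add 6h to convert from UTC-6).
Xiulan in UTC: 08:00-08:15, 08:25-12:25, 16:30-21:20, 21:40-22:00 (add 8h to convert from UTC-8).
Priya in UTC: 08:00-12:00, 14:45-17:25, 17:35-20:40, 20:50-22:00 (add 6h to convert from UTC-6).
Idris ∩ Leo: 08:10-12:20, 12:30-12:50, 19:20-20:40.
Idris ∩ Leo ∩ Dana: 09:35-12:20, 12:30-12:50, 19:20-20:40.
Idris ∩ Leo ∩ Dana ∩ Xiulan: 09:35-12:20, 19:20-20:40.
Idris ∩ Leo ∩ Dana ∩ Xiulan ∩ Priya: 09:35-12:00, 19:20-20:40.
Summing the common windows: 145 + 80 = 225 minutes.

225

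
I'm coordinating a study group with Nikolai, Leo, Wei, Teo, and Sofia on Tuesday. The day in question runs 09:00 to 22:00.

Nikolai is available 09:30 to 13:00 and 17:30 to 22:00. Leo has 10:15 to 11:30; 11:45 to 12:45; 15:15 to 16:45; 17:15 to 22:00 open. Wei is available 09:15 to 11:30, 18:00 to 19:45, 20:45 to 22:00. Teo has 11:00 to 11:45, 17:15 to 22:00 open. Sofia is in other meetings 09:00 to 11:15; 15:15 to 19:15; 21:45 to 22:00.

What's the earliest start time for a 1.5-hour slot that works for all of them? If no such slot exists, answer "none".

Nikolai free: 09:30-13:00, 17:30-22:00.
Leo free: 10:15-11:30, 11:45-12:45, 15:15-16:45, 17:15-22:00.
Wei free: 09:15-11:30, 18:00-19:45, 20:45-22:00.
Teo free: 11:00-11:45, 17:15-22:00.
Sofia free: 11:15-15:15, 19:15-21:45 (invert busy blocks within the working day).
Nikolai ∩ Leo: 10:15-11:30, 11:45-12:45, 17:30-22:00.
Nikolai ∩ Leo ∩ Wei: 10:15-11:30, 18:00-19:45, 20:45-22:00.
Nikolai ∩ Leo ∩ Wei ∩ Teo: 11:00-11:30, 18:00-19:45, 20:45-22:00.
Nikolai ∩ Leo ∩ Wei ∩ Teo ∩ Sofia: 11:15-11:30, 19:15-19:45, 20:45-21:45.
Those are the intersection windows.
No common window is at least 90 minutes long.

none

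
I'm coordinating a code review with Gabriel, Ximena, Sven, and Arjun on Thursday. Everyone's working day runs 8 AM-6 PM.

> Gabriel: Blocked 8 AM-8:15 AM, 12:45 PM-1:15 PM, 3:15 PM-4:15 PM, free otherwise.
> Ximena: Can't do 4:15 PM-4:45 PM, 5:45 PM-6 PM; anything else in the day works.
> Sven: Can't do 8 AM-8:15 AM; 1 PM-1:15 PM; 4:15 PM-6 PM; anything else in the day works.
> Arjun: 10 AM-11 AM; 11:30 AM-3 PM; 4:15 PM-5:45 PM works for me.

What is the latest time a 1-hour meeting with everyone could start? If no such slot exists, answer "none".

Gabriel free: 08:15-12:45, 13:15-15:15, 16:15-18:00 (invert busy blocks within the working day).
Ximena free: 08:00-16:15, 16:45-17:45 (invert busy blocks within the working day).
Sven free: 08:15-13:00, 13:15-16:15 (invert busy blocks within the working day).
Arjun free: 10:00-11:00, 11:30-15:00, 16:15-17:45.
Gabriel ∩ Ximena: 08:15-12:45, 13:15-15:15, 16:45-17:45.
Gabriel ∩ Ximena ∩ Sven: 08:15-12:45, 13:15-15:15.
Gabriel ∩ Ximena ∩ Sven ∩ Arjun: 10:00-11:00, 11:30-12:45, 13:15-15:00.
Those are the intersection windows.
The last common window of at least 60 minutes is 13:15-15:00; a 60-minute meeting can start as late as 14:00 and still end by 15:00.

14:00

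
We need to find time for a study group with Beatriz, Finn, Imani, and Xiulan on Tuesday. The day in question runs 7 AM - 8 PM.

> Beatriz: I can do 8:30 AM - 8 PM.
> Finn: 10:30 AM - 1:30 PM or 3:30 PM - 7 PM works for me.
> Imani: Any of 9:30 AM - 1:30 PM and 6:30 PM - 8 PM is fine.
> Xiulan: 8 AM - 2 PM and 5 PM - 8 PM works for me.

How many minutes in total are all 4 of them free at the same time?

Beatriz ∩ Finn: 10:30-13:30, 15:30-19:00.
Beatriz ∩ Finn ∩ Imani: 10:30-13:30, 18:30-19:00.
Beatriz ∩ Finn ∩ Imani ∩ Xiulan: 10:30-13:30, 18:30-19:00.
Those are the intersection windows.
Summing the common windows: 180 + 30 = 210 minutes.

210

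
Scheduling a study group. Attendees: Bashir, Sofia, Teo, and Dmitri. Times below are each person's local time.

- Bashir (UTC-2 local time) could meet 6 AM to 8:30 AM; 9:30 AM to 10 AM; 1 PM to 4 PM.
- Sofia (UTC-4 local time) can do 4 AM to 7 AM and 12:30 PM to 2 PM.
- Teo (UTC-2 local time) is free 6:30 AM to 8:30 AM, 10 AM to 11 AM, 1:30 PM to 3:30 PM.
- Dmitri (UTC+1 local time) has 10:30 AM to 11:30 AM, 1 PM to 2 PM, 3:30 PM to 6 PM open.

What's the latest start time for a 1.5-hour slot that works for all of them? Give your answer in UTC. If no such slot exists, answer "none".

Bashir in UTC: 08:00-10:30, 11:30-12:00, 15:00-18:00 (add 2h to convert from UTC-2).
Sofia in UTC: 08:00-11:00, 16:30-18:00 (add 4h to convert from UTC-4).
Teo in UTC: 08:30-10:30, 12:00-13:00, 15:30-17:30 (add 2h to convert from UTC-2).
Dmitri in UTC: 09:30-10:30, 12:00-13:00, 14:30-17:00 (subtract 1h to convert from UTC+1).
Bashir ∩ Sofia: 08:00-10:30, 16:30-18:00.
Bashir ∩ Sofia ∩ Teo: 08:30-10:30, 16:30-17:30.
Bashir ∩ Sofia ∩ Teo ∩ Dmitri: 09:30-10:30, 16:30-17:00.
No common window is at least 90 minutes long.

none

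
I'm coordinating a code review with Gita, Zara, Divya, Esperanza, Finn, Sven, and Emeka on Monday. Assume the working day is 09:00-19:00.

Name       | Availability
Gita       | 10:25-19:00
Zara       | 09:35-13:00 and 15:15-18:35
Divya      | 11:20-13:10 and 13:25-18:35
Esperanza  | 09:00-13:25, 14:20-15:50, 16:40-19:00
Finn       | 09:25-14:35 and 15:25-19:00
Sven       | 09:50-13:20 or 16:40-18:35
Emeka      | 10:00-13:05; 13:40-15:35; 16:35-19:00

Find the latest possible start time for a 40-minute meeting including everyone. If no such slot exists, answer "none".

17:55

Gita ∩ Zara: 10:25-13:00, 15:15-18:35.
Gita ∩ Zara ∩ Divya: 11:20-13:00, 15:15-18:35.
Gita ∩ Zara ∩ Divya ∩ Esperanza: 11:20-13:00, 15:15-15:50, 16:40-18:35.
Gita ∩ Zara ∩ Divya ∩ Esperanza ∩ Finn: 11:20-13:00, 15:25-15:50, 16:40-18:35.
Gita ∩ Zara ∩ Divya ∩ Esperanza ∩ Finn ∩ Sven: 11:20-13:00, 16:40-18:35.
Gita ∩ Zara ∩ Divya ∩ Esperanza ∩ Finn ∩ Sven ∩ Emeka: 11:20-13:00, 16:40-18:35.
So the common availability across everyone is 11:20-13:00, 16:40-18:35.
The last common window of at least 40 minutes is 16:40-18:35; a 40-minute meeting can start as late as 17:55 and still end by 18:35.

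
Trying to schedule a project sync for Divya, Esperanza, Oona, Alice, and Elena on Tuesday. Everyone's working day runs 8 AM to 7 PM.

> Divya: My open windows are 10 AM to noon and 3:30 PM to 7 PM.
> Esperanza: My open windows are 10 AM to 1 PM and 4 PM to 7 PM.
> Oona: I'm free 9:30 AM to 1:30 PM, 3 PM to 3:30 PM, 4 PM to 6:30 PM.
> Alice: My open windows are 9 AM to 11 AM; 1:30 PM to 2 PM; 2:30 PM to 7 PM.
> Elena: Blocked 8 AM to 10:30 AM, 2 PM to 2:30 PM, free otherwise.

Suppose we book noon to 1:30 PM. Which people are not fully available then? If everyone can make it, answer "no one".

Divya free: 10:00-12:00, 15:30-19:00.
Esperanza free: 10:00-13:00, 16:00-19:00.
Oona free: 09:30-13:30, 15:00-15:30, 16:00-18:30.
Alice free: 09:00-11:00, 13:30-14:00, 14:30-19:00.
Elena free: 10:30-14:00, 14:30-19:00 (invert busy blocks within the working day).
Divya: not fully free for 12:00-13:30. Esperanza: not fully free for 12:00-13:30. Oona: free for 12:00-13:30. Alice: not fully free for 12:00-13:30. Elena: free for 12:00-13:30.

Alice, Divya, Esperanza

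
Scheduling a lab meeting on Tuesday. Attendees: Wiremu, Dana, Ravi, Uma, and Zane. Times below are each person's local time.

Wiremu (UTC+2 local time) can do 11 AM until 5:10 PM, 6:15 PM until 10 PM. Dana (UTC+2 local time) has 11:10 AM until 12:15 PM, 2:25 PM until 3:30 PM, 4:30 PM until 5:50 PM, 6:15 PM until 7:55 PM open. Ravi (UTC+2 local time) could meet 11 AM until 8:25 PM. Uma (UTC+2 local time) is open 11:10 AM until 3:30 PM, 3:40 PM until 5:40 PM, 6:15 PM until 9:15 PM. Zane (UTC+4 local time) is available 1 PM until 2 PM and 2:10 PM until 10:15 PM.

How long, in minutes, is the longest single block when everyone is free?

Wiremu in UTC: 09:00-15:10, 16:15-20:00 (subtract 2h to convert from UTC+2).
Dana in UTC: 09:10-10:15, 12:25-13:30, 14:30-15:50, 16:15-17:55 (subtract 2h to convert from UTC+2).
Ravi in UTC: 09:00-18:25 (subtract 2h to convert from UTC+2).
Uma in UTC: 09:10-13:30, 13:40-15:40, 16:15-19:15 (subtract 2h to convert from UTC+2).
Zane in UTC: 09:00-10:00, 10:10-18:15 (subtract 4h to convert from UTC+4).
Wiremu ∩ Dana: 09:10-10:15, 12:25-13:30, 14:30-15:10, 16:15-17:55.
Wiremu ∩ Dana ∩ Ravi: 09:10-10:15, 12:25-13:30, 14:30-15:10, 16:15-17:55.
Wiremu ∩ Dana ∩ Ravi ∩ Uma: 09:10-10:15, 12:25-13:30, 14:30-15:10, 16:15-17:55.
Wiremu ∩ Dana ∩ Ravi ∩ Uma ∩ Zane: 09:10-10:00, 10:10-10:15, 12:25-13:30, 14:30-15:10, 16:15-17:55.
The longest is 16:15-17:55 at 100 minutes.

100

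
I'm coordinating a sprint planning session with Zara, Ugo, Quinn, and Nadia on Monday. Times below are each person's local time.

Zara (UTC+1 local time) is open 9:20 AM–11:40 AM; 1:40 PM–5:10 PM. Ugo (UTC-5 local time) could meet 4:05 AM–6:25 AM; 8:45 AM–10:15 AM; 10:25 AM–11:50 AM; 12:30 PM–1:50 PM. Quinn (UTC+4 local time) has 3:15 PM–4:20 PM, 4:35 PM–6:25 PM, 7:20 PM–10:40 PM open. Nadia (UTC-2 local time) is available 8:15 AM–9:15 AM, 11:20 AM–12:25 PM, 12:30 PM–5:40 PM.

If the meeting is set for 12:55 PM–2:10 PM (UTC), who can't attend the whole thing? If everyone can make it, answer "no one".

Nadia, Ugo

Zara in UTC: 08:20-10:40, 12:40-16:10 (subtract 1h to convert from UTC+1).
Ugo in UTC: 09:05-11:25, 13:45-15:15, 15:25-16:50, 17:30-18:50 (add 5h to convert from UTC-5).
Quinn in UTC: 11:15-12:20, 12:35-14:25, 15:20-18:40 (subtract 4h to convert from UTC+4).
Nadia in UTC: 10:15-11:15, 13:20-14:25, 14:30-19:40 (add 2h to convert from UTC-2).
Zara: free for 12:55-14:10. Ugo: not fully free for 12:55-14:10. Quinn: free for 12:55-14:10. Nadia: not fully free for 12:55-14:10.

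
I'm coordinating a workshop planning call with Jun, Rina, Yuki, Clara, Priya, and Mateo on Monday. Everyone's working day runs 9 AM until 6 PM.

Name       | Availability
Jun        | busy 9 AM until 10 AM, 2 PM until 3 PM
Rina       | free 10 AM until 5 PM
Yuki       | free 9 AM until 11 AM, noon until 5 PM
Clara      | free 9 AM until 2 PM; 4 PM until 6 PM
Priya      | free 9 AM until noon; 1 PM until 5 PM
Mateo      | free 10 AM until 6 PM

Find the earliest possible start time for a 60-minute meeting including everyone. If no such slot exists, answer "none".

Jun free: 10:00-14:00, 15:00-18:00 (invert busy blocks within the working day).
Rina free: 10:00-17:00.
Yuki free: 09:00-11:00, 12:00-17:00.
Clara free: 09:00-14:00, 16:00-18:00.
Priya free: 09:00-12:00, 13:00-17:00.
Mateo free: 10:00-18:00.
Jun ∩ Rina: 10:00-14:00, 15:00-17:00.
Jun ∩ Rina ∩ Yuki: 10:00-11:00, 12:00-14:00, 15:00-17:00.
Jun ∩ Rina ∩ Yuki ∩ Clara: 10:00-11:00, 12:00-14:00, 16:00-17:00.
Jun ∩ Rina ∩ Yuki ∩ Clara ∩ Priya: 10:00-11:00, 13:00-14:00, 16:00-17:00.
Jun ∩ Rina ∩ Yuki ∩ Clara ∩ Priya ∩ Mateo: 10:00-11:00, 13:00-14:00, 16:00-17:00.
The first common window of at least 60 minutes is 10:00-11:00, so the earliest start is 10:00.

10:00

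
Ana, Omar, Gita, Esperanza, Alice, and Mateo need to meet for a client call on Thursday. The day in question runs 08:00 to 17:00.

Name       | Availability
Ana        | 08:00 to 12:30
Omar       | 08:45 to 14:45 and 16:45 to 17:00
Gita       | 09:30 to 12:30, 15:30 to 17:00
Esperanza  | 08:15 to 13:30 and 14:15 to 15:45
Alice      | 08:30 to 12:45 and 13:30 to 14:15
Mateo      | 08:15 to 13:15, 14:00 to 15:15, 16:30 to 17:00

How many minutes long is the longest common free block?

180

Ana ∩ Omar: 08:45-12:30.
Ana ∩ Omar ∩ Gita: 09:30-12:30.
Ana ∩ Omar ∩ Gita ∩ Esperanza: 09:30-12:30.
Ana ∩ Omar ∩ Gita ∩ Esperanza ∩ Alice: 09:30-12:30.
Ana ∩ Omar ∩ Gita ∩ Esperanza ∩ Alice ∩ Mateo: 09:30-12:30.
The longest is 09:30-12:30 at 180 minutes.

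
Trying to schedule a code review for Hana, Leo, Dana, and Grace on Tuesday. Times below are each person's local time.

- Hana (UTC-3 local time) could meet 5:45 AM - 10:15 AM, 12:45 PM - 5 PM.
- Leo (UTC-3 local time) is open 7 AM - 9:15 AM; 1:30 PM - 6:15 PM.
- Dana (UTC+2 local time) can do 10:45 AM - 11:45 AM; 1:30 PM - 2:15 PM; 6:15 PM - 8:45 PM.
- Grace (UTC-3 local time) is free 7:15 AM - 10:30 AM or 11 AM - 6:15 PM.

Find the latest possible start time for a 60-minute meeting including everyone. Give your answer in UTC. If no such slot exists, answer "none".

17:45

Hana in UTC: 08:45-13:15, 15:45-20:00 (add 3h to convert from UTC-3).
Leo in UTC: 10:00-12:15, 16:30-21:15 (add 3h to convert from UTC-3).
Dana in UTC: 08:45-09:45, 11:30-12:15, 16:15-18:45 (subtract 2h to convert from UTC+2).
Grace in UTC: 10:15-13:30, 14:00-21:15 (add 3h to convert from UTC-3).
Hana ∩ Leo: 10:00-12:15, 16:30-20:00.
Hana ∩ Leo ∩ Dana: 11:30-12:15, 16:30-18:45.
Hana ∩ Leo ∩ Dana ∩ Grace: 11:30-12:15, 16:30-18:45.
The last common window of at least 60 minutes is 16:30-18:45; a 60-minute meeting can start as late as 17:45 and still end by 18:45.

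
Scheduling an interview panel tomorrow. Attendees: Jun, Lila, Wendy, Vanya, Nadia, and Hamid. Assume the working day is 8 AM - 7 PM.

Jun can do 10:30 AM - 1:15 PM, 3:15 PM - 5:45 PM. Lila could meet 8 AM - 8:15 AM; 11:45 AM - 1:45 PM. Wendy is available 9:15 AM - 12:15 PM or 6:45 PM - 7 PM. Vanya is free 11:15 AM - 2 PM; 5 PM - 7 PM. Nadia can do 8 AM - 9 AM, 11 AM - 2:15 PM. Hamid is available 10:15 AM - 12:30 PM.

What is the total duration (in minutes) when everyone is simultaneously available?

Jun ∩ Lila: 11:45-13:15.
Jun ∩ Lila ∩ Wendy: 11:45-12:15.
Jun ∩ Lila ∩ Wendy ∩ Vanya: 11:45-12:15.
Jun ∩ Lila ∩ Wendy ∩ Vanya ∩ Nadia: 11:45-12:15.
Jun ∩ Lila ∩ Wendy ∩ Vanya ∩ Nadia ∩ Hamid: 11:45-12:15.
So the common availability across everyone is 11:45-12:15.
That's a single block of 30 minutes.

30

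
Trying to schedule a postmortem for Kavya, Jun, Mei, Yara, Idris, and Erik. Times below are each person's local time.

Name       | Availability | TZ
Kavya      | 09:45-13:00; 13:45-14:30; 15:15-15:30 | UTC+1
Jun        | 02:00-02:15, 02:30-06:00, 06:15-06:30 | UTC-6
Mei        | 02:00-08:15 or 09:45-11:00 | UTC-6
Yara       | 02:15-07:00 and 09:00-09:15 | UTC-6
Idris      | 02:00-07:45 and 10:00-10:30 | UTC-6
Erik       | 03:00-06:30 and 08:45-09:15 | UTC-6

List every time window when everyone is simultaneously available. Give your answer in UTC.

Kavya in UTC: 08:45-12:00, 12:45-13:30, 14:15-14:30 (subtract 1h to convert from UTC+1).
Jun in UTC: 08:00-08:15, 08:30-12:00, 12:15-12:30 (add 6h to convert from UTC-6).
Mei in UTC: 08:00-14:15, 15:45-17:00 (add 6h to convert from UTC-6).
Yara in UTC: 08:15-13:00, 15:00-15:15 (add 6h to convert from UTC-6).
Idris in UTC: 08:00-13:45, 16:00-16:30 (add 6h to convert from UTC-6).
Erik in UTC: 09:00-12:30, 14:45-15:15 (add 6h to convert from UTC-6).
Kavya ∩ Jun: 08:45-12:00.
Kavya ∩ Jun ∩ Mei: 08:45-12:00.
Kavya ∩ Jun ∩ Mei ∩ Yara: 08:45-12:00.
Kavya ∩ Jun ∩ Mei ∩ Yara ∩ Idris: 08:45-12:00.
Kavya ∩ Jun ∩ Mei ∩ Yara ∩ Idris ∩ Erik: 09:00-12:00.

09:00-12:00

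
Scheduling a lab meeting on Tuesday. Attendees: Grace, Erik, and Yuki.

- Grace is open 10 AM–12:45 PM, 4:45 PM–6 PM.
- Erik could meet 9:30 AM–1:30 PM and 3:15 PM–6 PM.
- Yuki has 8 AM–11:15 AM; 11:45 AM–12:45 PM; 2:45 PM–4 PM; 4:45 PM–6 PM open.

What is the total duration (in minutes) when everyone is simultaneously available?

210

Grace ∩ Erik: 10:00-12:45, 16:45-18:00.
Grace ∩ Erik ∩ Yuki: 10:00-11:15, 11:45-12:45, 16:45-18:00.
Summing the common windows: 75 + 60 + 75 = 210 minutes.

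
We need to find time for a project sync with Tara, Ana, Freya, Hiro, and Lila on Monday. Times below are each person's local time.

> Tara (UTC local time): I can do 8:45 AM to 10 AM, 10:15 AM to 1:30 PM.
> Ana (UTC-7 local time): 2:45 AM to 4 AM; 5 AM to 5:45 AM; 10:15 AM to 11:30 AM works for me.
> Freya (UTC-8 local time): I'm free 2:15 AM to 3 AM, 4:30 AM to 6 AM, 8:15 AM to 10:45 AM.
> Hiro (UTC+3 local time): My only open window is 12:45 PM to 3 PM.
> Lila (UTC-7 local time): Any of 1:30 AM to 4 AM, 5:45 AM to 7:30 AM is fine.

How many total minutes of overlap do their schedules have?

45

Tara in UTC: 08:45-10:00, 10:15-13:30.
Ana in UTC: 09:45-11:00, 12:00-12:45, 17:15-18:30 (add 7h to convert from UTC-7).
Freya in UTC: 10:15-11:00, 12:30-14:00, 16:15-18:45 (add 8h to convert from UTC-8).
Hiro in UTC: 09:45-12:00 (subtract 3h to convert from UTC+3).
Lila in UTC: 08:30-11:00, 12:45-14:30 (add 7h to convert from UTC-7).
Tara ∩ Ana: 09:45-10:00, 10:15-11:00, 12:00-12:45.
Tara ∩ Ana ∩ Freya: 10:15-11:00, 12:30-12:45.
Tara ∩ Ana ∩ Freya ∩ Hiro: 10:15-11:00.
Tara ∩ Ana ∩ Freya ∩ Hiro ∩ Lila: 10:15-11:00.
So the common availability across everyone is 10:15-11:00.
That's a single block of 45 minutes.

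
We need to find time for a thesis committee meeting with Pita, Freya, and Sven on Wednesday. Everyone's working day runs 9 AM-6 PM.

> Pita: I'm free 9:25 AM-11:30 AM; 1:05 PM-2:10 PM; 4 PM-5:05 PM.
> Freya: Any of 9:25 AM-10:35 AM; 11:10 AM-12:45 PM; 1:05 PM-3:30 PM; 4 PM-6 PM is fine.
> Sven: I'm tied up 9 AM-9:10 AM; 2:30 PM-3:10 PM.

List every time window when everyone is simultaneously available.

Pita free: 09:25-11:30, 13:05-14:10, 16:00-17:05.
Freya free: 09:25-10:35, 11:10-12:45, 13:05-15:30, 16:00-18:00.
Sven free: 09:10-14:30, 15:10-18:00 (invert busy blocks within the working day).
Pita ∩ Freya: 09:25-10:35, 11:10-11:30, 13:05-14:10, 16:00-17:05.
Pita ∩ Freya ∩ Sven: 09:25-10:35, 11:10-11:30, 13:05-14:10, 16:00-17:05.

09:25-10:35, 11:10-11:30, 13:05-14:10, 16:00-17:05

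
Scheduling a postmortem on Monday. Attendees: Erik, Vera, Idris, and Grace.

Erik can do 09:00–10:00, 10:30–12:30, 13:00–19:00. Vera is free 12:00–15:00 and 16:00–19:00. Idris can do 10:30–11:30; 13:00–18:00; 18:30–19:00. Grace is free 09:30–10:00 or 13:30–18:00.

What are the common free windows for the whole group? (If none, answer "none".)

Erik ∩ Vera: 12:00-12:30, 13:00-15:00, 16:00-19:00.
Erik ∩ Vera ∩ Idris: 13:00-15:00, 16:00-18:00, 18:30-19:00.
Erik ∩ Vera ∩ Idris ∩ Grace: 13:30-15:00, 16:00-18:00.
Those are the intersection windows.

13:30-15:00, 16:00-18:00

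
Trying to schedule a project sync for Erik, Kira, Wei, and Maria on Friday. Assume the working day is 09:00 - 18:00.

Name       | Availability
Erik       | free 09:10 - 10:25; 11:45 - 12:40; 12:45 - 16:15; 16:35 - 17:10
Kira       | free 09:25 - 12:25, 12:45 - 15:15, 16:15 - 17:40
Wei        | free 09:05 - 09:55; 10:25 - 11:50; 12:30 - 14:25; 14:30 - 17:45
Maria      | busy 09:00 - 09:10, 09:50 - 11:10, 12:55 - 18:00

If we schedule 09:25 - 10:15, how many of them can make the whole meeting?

2

Erik free: 09:10-10:25, 11:45-12:40, 12:45-16:15, 16:35-17:10.
Kira free: 09:25-12:25, 12:45-15:15, 16:15-17:40.
Wei free: 09:05-09:55, 10:25-11:50, 12:30-14:25, 14:30-17:45.
Maria free: 09:10-09:50, 11:10-12:55 (invert busy blocks within the working day).
Erik and Kira can make the full 09:25-10:15 slot — that's 2.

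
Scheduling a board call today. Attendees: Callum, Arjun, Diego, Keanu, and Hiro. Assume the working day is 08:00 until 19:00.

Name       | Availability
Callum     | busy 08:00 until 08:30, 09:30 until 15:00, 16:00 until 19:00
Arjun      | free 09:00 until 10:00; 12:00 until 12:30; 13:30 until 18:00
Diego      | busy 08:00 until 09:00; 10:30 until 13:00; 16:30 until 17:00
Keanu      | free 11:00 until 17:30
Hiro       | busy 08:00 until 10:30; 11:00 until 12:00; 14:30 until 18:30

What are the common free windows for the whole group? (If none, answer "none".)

Callum free: 08:30-09:30, 15:00-16:00 (invert busy blocks within the working day).
Arjun free: 09:00-10:00, 12:00-12:30, 13:30-18:00.
Diego free: 09:00-10:30, 13:00-16:30, 17:00-19:00 (invert busy blocks within the working day).
Keanu free: 11:00-17:30.
Hiro free: 10:30-11:00, 12:00-14:30, 18:30-19:00 (invert busy blocks within the working day).
Callum ∩ Arjun: 09:00-09:30, 15:00-16:00.
Callum ∩ Arjun ∩ Diego: 09:00-09:30, 15:00-16:00.
Callum ∩ Arjun ∩ Diego ∩ Keanu: 15:00-16:00.
Callum ∩ Arjun ∩ Diego ∩ Keanu ∩ Hiro: ∅.
There is no time when everyone is free.

none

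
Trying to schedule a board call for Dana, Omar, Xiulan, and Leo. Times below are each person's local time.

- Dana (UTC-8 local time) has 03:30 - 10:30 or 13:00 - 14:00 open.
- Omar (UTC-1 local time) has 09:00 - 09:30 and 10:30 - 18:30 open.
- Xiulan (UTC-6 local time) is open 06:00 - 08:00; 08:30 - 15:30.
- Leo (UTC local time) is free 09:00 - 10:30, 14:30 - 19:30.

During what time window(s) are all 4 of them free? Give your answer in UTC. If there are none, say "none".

14:30-18:30

Dana in UTC: 11:30-18:30, 21:00-22:00 (add 8h to convert from UTC-8).
Omar in UTC: 10:00-10:30, 11:30-19:30 (add 1h to convert from UTC-1).
Xiulan in UTC: 12:00-14:00, 14:30-21:30 (add 6h to convert from UTC-6).
Leo in UTC: 09:00-10:30, 14:30-19:30.
Dana ∩ Omar: 11:30-18:30.
Dana ∩ Omar ∩ Xiulan: 12:00-14:00, 14:30-18:30.
Dana ∩ Omar ∩ Xiulan ∩ Leo: 14:30-18:30.
So the common availability across everyone is 14:30-18:30.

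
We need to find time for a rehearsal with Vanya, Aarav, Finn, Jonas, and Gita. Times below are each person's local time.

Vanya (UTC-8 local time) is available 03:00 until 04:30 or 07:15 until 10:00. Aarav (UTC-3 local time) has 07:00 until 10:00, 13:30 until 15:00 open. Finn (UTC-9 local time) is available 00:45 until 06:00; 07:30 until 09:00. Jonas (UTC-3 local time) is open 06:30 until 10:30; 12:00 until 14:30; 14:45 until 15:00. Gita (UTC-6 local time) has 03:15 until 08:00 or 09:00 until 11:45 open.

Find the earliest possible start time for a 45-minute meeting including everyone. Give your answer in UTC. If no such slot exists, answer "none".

11:00

Vanya in UTC: 11:00-12:30, 15:15-18:00 (add 8h to convert from UTC-8).
Aarav in UTC: 10:00-13:00, 16:30-18:00 (add 3h to convert from UTC-3).
Finn in UTC: 09:45-15:00, 16:30-18:00 (add 9h to convert from UTC-9).
Jonas in UTC: 09:30-13:30, 15:00-17:30, 17:45-18:00 (add 3h to convert from UTC-3).
Gita in UTC: 09:15-14:00, 15:00-17:45 (add 6h to convert from UTC-6).
Vanya ∩ Aarav: 11:00-12:30, 16:30-18:00.
Vanya ∩ Aarav ∩ Finn: 11:00-12:30, 16:30-18:00.
Vanya ∩ Aarav ∩ Finn ∩ Jonas: 11:00-12:30, 16:30-17:30, 17:45-18:00.
Vanya ∩ Aarav ∩ Finn ∩ Jonas ∩ Gita: 11:00-12:30, 16:30-17:30.
The first common window of at least 45 minutes is 11:00-12:30, so the earliest start is 11:00.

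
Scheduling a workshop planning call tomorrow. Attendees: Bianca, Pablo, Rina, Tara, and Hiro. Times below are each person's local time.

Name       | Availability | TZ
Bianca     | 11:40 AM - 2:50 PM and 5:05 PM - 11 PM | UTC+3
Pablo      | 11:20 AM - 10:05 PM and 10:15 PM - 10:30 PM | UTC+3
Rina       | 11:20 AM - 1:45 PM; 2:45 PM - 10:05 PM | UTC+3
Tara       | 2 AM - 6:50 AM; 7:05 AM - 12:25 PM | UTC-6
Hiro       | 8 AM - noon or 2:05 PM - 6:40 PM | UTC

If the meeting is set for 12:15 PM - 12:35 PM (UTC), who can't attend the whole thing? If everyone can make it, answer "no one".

Bianca, Hiro

Bianca in UTC: 08:40-11:50, 14:05-20:00 (subtract 3h to convert from UTC+3).
Pablo in UTC: 08:20-19:05, 19:15-19:30 (subtract 3h to convert from UTC+3).
Rina in UTC: 08:20-10:45, 11:45-19:05 (subtract 3h to convert from UTC+3).
Tara in UTC: 08:00-12:50, 13:05-18:25 (add 6h to convert from UTC-6).
Hiro in UTC: 08:00-12:00, 14:05-18:40.
Bianca: not fully free for 12:15-12:35. Pablo: free for 12:15-12:35. Rina: free for 12:15-12:35. Tara: free for 12:15-12:35. Hiro: not fully free for 12:15-12:35.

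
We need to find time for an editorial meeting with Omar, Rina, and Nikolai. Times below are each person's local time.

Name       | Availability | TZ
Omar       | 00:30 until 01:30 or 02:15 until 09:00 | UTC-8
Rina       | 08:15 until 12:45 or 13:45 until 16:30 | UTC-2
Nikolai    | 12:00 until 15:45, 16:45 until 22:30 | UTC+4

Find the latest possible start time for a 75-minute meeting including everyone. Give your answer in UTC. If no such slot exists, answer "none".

15:45

Omar in UTC: 08:30-09:30, 10:15-17:00 (add 8h to convert from UTC-8).
Rina in UTC: 10:15-14:45, 15:45-18:30 (add 2h to convert from UTC-2).
Nikolai in UTC: 08:00-11:45, 12:45-18:30 (subtract 4h to convert from UTC+4).
Omar ∩ Rina: 10:15-14:45, 15:45-17:00.
Omar ∩ Rina ∩ Nikolai: 10:15-11:45, 12:45-14:45, 15:45-17:00.
So the common availability across everyone is 10:15-11:45, 12:45-14:45, 15:45-17:00.
The last common window of at least 75 minutes is 15:45-17:00; a 75-minute meeting can start as late as 15:45 and still end by 17:00.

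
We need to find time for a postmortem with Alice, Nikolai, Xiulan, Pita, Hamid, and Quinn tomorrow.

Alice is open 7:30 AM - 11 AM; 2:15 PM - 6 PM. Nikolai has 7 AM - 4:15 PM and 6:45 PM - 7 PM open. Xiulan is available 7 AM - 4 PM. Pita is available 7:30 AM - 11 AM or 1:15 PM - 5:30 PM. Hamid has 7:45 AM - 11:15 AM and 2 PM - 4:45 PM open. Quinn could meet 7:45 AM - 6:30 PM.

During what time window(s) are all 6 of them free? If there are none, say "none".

Alice ∩ Nikolai: 07:30-11:00, 14:15-16:15.
Alice ∩ Nikolai ∩ Xiulan: 07:30-11:00, 14:15-16:00.
Alice ∩ Nikolai ∩ Xiulan ∩ Pita: 07:30-11:00, 14:15-16:00.
Alice ∩ Nikolai ∩ Xiulan ∩ Pita ∩ Hamid: 07:45-11:00, 14:15-16:00.
Alice ∩ Nikolai ∩ Xiulan ∩ Pita ∩ Hamid ∩ Quinn: 07:45-11:00, 14:15-16:00.

07:45-11:00, 14:15-16:00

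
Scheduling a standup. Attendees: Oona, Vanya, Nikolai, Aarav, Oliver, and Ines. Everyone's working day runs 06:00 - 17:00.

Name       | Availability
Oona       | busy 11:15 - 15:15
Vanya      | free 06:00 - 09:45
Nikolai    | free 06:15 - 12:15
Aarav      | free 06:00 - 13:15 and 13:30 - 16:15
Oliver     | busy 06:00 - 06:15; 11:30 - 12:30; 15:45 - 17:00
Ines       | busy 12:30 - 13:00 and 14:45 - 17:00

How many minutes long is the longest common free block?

Oona free: 06:00-11:15, 15:15-17:00 (invert busy blocks within the working day).
Vanya free: 06:00-09:45.
Nikolai free: 06:15-12:15.
Aarav free: 06:00-13:15, 13:30-16:15.
Oliver free: 06:15-11:30, 12:30-15:45 (invert busy blocks within the working day).
Ines free: 06:00-12:30, 13:00-14:45 (invert busy blocks within the working day).
Oona ∩ Vanya: 06:00-09:45.
Oona ∩ Vanya ∩ Nikolai: 06:15-09:45.
Oona ∩ Vanya ∩ Nikolai ∩ Aarav: 06:15-09:45.
Oona ∩ Vanya ∩ Nikolai ∩ Aarav ∩ Oliver: 06:15-09:45.
Oona ∩ Vanya ∩ Nikolai ∩ Aarav ∩ Oliver ∩ Ines: 06:15-09:45.
The longest is 06:15-09:45 at 210 minutes.

210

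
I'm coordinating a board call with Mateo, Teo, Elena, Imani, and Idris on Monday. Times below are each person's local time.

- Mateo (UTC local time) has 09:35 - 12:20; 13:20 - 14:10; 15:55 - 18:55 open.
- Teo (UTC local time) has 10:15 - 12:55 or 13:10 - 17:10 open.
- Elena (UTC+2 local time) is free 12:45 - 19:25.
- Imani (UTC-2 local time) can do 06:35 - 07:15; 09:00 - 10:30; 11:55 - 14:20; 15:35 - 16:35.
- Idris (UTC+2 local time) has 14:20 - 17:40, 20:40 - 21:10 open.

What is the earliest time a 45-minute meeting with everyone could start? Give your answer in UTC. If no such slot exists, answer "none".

none

Mateo in UTC: 09:35-12:20, 13:20-14:10, 15:55-18:55.
Teo in UTC: 10:15-12:55, 13:10-17:10.
Elena in UTC: 10:45-17:25 (subtract 2h to convert from UTC+2).
Imani in UTC: 08:35-09:15, 11:00-12:30, 13:55-16:20, 17:35-18:35 (add 2h to convert from UTC-2).
Idris in UTC: 12:20-15:40, 18:40-19:10 (subtract 2h to convert from UTC+2).
Mateo ∩ Teo: 10:15-12:20, 13:20-14:10, 15:55-17:10.
Mateo ∩ Teo ∩ Elena: 10:45-12:20, 13:20-14:10, 15:55-17:10.
Mateo ∩ Teo ∩ Elena ∩ Imani: 11:00-12:20, 13:55-14:10, 15:55-16:20.
Mateo ∩ Teo ∩ Elena ∩ Imani ∩ Idris: 13:55-14:10.
No common window is at least 45 minutes long.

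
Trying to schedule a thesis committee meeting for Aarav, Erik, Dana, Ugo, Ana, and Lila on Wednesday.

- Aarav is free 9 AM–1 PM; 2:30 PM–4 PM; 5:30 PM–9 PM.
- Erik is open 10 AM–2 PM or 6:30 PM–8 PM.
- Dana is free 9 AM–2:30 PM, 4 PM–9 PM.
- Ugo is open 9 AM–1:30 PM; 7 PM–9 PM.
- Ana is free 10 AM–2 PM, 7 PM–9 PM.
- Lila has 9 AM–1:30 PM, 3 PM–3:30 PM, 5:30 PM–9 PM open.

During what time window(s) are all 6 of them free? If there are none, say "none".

Aarav ∩ Erik: 10:00-13:00, 18:30-20:00.
Aarav ∩ Erik ∩ Dana: 10:00-13:00, 18:30-20:00.
Aarav ∩ Erik ∩ Dana ∩ Ugo: 10:00-13:00, 19:00-20:00.
Aarav ∩ Erik ∩ Dana ∩ Ugo ∩ Ana: 10:00-13:00, 19:00-20:00.
Aarav ∩ Erik ∩ Dana ∩ Ugo ∩ Ana ∩ Lila: 10:00-13:00, 19:00-20:00.
So the common availability across everyone is 10:00-13:00, 19:00-20:00.

10:00-13:00, 19:00-20:00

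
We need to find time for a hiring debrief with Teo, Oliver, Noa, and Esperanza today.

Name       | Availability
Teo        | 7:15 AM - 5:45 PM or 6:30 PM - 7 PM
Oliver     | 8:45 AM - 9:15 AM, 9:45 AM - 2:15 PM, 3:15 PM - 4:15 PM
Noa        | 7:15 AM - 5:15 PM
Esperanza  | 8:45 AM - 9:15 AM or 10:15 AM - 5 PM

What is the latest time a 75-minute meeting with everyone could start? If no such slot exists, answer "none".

Teo ∩ Oliver: 08:45-09:15, 09:45-14:15, 15:15-16:15.
Teo ∩ Oliver ∩ Noa: 08:45-09:15, 09:45-14:15, 15:15-16:15.
Teo ∩ Oliver ∩ Noa ∩ Esperanza: 08:45-09:15, 10:15-14:15, 15:15-16:15.
So the common availability across everyone is 08:45-09:15, 10:15-14:15, 15:15-16:15.
The last common window of at least 75 minutes is 10:15-14:15; a 75-minute meeting can start as late as 13:00 and still end by 14:15.

13:00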